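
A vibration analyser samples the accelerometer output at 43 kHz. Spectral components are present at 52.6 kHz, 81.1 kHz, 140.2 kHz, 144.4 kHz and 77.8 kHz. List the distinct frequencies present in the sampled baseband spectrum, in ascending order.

fs/2 = 21.5 kHz.
52.6 kHz mod fs = 9.6 kHz.
9.6 kHz ≤ fs/2 = 21.5 kHz, appears at 9.6 kHz.
81.1 kHz mod fs = 38.1 kHz.
38.1 kHz > fs/2 = 21.5 kHz, folds to fs − 38.1 kHz = 4.9 kHz.
140.2 kHz mod fs = 11.2 kHz.
11.2 kHz ≤ fs/2 = 21.5 kHz, appears at 11.2 kHz.
144.4 kHz mod fs = 15.4 kHz.
15.4 kHz ≤ fs/2 = 21.5 kHz, appears at 15.4 kHz.
77.8 kHz mod fs = 34.8 kHz.
34.8 kHz > fs/2 = 21.5 kHz, folds to fs − 34.8 kHz = 8.2 kHz.
Distinct values: {4.9 kHz, 8.2 kHz, 9.6 kHz, 11.2 kHz, 15.4 kHz}.

4.9 kHz, 8.2 kHz, 9.6 kHz, 11.2 kHz, 15.4 kHz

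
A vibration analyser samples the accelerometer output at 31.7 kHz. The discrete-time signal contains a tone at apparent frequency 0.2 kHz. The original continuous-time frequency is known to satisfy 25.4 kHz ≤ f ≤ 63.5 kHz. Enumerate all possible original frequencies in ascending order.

Frequencies that alias to 0.2 kHz are k·fs ± 0.2 kHz for integer k ≥ 0.
k=0: 0.2 kHz.
k=1: 31.5 kHz, 31.9 kHz.
k=2: 63.2 kHz, 63.6 kHz.
k=3: 94.9 kHz, 95.3 kHz.
Within [25.4 kHz, 63.5 kHz]: 31.5 kHz, 31.9 kHz, 63.2 kHz.

31.5 kHz, 31.9 kHz, 63.2 kHz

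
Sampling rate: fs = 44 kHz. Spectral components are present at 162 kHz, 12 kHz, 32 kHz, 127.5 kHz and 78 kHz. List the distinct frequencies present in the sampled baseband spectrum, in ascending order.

fs/2 = 22 kHz.
162 kHz mod fs = 30 kHz.
30 kHz > fs/2 = 22 kHz, folds to fs − 30 kHz = 14 kHz.
12 kHz ≤ fs/2 = 22 kHz, passes unchanged.
32 kHz > fs/2 = 22 kHz, folds to fs − 32 kHz = 12 kHz.
127.5 kHz mod fs = 39.5 kHz.
39.5 kHz > fs/2 = 22 kHz, folds to fs − 39.5 kHz = 4.5 kHz.
78 kHz mod fs = 34 kHz.
34 kHz > fs/2 = 22 kHz, folds to fs − 34 kHz = 10 kHz.
Distinct values: {4.5 kHz, 10 kHz, 12 kHz, 14 kHz}.

4.5 kHz, 10 kHz, 12 kHz, 14 kHz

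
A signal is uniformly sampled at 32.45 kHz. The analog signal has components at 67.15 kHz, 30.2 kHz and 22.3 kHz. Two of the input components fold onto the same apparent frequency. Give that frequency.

fs/2 = 16.225 kHz.
67.15 kHz mod fs = 2.25 kHz.
2.25 kHz ≤ fs/2 = 16.225 kHz, appears at 2.25 kHz.
30.2 kHz > fs/2 = 16.225 kHz, folds to fs − 30.2 kHz = 2.25 kHz.
22.3 kHz > fs/2 = 16.225 kHz, folds to fs − 22.3 kHz = 10.15 kHz.
30.2 kHz and 67.15 kHz both map to 2.25 kHz.

2.25 kHz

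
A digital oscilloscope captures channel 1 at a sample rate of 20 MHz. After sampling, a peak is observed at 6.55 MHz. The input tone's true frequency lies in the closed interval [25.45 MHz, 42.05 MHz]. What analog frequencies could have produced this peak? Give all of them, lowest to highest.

Frequencies that alias to 6.55 MHz are k·fs ± 6.55 MHz for integer k ≥ 0.
k=0: 6.55 MHz.
k=1: 13.45 MHz, 26.55 MHz.
k=2: 33.45 MHz, 46.55 MHz.
k=3: 53.45 MHz, 66.55 MHz.
Within [25.45 MHz, 42.05 MHz]: 26.55 MHz, 33.45 MHz.

26.55 MHz, 33.45 MHz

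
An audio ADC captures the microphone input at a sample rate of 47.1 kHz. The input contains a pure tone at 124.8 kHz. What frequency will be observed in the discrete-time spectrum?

124.8 kHz mod fs = 30.6 kHz.
30.6 kHz > fs/2 = 23.55 kHz, folds to fs − 30.6 kHz = 16.5 kHz.

16.5 kHz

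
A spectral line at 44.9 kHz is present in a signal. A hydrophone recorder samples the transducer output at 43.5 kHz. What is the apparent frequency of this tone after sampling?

44.9 kHz mod fs = 1.4 kHz.
1.4 kHz ≤ fs/2 = 21.75 kHz, appears at 1.4 kHz.

1.4 kHz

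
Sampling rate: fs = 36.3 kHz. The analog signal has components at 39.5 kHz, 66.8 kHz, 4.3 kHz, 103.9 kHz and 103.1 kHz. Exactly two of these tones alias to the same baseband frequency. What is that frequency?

fs/2 = 18.15 kHz.
39.5 kHz mod fs = 3.2 kHz.
3.2 kHz ≤ fs/2 = 18.15 kHz, appears at 3.2 kHz.
66.8 kHz mod fs = 30.5 kHz.
30.5 kHz > fs/2 = 18.15 kHz, folds to fs − 30.5 kHz = 5.8 kHz.
4.3 kHz ≤ fs/2 = 18.15 kHz, passes unchanged.
103.9 kHz mod fs = 31.3 kHz.
31.3 kHz > fs/2 = 18.15 kHz, folds to fs − 31.3 kHz = 5 kHz.
103.1 kHz mod fs = 30.5 kHz.
30.5 kHz > fs/2 = 18.15 kHz, folds to fs − 30.5 kHz = 5.8 kHz.
66.8 kHz and 103.1 kHz both map to 5.8 kHz.

5.8 kHz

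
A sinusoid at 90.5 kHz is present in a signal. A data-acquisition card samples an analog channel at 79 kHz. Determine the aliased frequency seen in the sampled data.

11.5 kHz

90.5 kHz mod fs = 11.5 kHz.
11.5 kHz ≤ fs/2 = 39.5 kHz, appears at 11.5 kHz.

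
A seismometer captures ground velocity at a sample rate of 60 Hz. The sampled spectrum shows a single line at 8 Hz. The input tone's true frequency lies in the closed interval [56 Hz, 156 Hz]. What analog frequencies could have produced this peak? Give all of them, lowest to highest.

68 Hz, 112 Hz, 128 Hz

Frequencies that alias to 8 Hz are k·fs ± 8 Hz for integer k ≥ 0.
k=0: 8 Hz.
k=1: 52 Hz, 68 Hz.
k=2: 112 Hz, 128 Hz.
k=3: 172 Hz, 188 Hz.
Within [56 Hz, 156 Hz]: 68 Hz, 112 Hz, 128 Hz.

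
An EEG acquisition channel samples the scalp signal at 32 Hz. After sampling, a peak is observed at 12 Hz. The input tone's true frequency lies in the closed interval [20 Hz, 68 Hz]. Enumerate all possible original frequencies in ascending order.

Frequencies that alias to 12 Hz are k·fs ± 12 Hz for integer k ≥ 0.
k=0: 12 Hz.
k=1: 20 Hz, 44 Hz.
k=2: 52 Hz, 76 Hz.
k=3: 84 Hz, 108 Hz.
Within [20 Hz, 68 Hz]: 20 Hz, 44 Hz, 52 Hz.

20 Hz, 44 Hz, 52 Hz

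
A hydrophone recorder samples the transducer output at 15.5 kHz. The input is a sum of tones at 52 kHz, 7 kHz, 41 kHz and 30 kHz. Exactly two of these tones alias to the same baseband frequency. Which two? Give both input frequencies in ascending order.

fs/2 = 7.75 kHz.
52 kHz mod fs = 5.5 kHz.
5.5 kHz ≤ fs/2 = 7.75 kHz, appears at 5.5 kHz.
7 kHz ≤ fs/2 = 7.75 kHz, passes unchanged.
41 kHz mod fs = 10 kHz.
10 kHz > fs/2 = 7.75 kHz, folds to fs − 10 kHz = 5.5 kHz.
30 kHz mod fs = 14.5 kHz.
14.5 kHz > fs/2 = 7.75 kHz, folds to fs − 14.5 kHz = 1 kHz.
41 kHz and 52 kHz both map to 5.5 kHz.

41 kHz, 52 kHz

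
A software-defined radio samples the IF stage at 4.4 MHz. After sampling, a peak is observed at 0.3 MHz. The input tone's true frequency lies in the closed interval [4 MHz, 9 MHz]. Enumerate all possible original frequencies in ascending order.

4.1 MHz, 4.7 MHz, 8.5 MHz

Frequencies that alias to 0.3 MHz are k·fs ± 0.3 MHz for integer k ≥ 0.
k=0: 0.3 MHz.
k=1: 4.1 MHz, 4.7 MHz.
k=2: 8.5 MHz, 9.1 MHz.
k=3: 12.9 MHz, 13.5 MHz.
Within [4 MHz, 9 MHz]: 4.1 MHz, 4.7 MHz, 8.5 MHz.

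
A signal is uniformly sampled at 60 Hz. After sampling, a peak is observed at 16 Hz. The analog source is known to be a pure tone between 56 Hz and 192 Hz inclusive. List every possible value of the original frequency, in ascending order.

Frequencies that alias to 16 Hz are k·fs ± 16 Hz for integer k ≥ 0.
k=0: 16 Hz.
k=1: 44 Hz, 76 Hz.
k=2: 104 Hz, 136 Hz.
k=3: 164 Hz, 196 Hz.
k=4: 224 Hz, 256 Hz.
Within [56 Hz, 192 Hz]: 76 Hz, 104 Hz, 136 Hz, 164 Hz.

76 Hz, 104 Hz, 136 Hz, 164 Hz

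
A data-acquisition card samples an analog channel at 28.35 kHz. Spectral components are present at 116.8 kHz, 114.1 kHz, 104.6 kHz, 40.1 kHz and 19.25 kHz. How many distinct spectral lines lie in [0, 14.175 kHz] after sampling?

5

fs/2 = 14.175 kHz.
116.8 kHz mod fs = 3.4 kHz.
3.4 kHz ≤ fs/2 = 14.175 kHz, appears at 3.4 kHz.
114.1 kHz mod fs = 0.7 kHz.
0.7 kHz ≤ fs/2 = 14.175 kHz, appears at 0.7 kHz.
104.6 kHz mod fs = 19.55 kHz.
19.55 kHz > fs/2 = 14.175 kHz, folds to fs − 19.55 kHz = 8.8 kHz.
40.1 kHz mod fs = 11.75 kHz.
11.75 kHz ≤ fs/2 = 14.175 kHz, appears at 11.75 kHz.
19.25 kHz > fs/2 = 14.175 kHz, folds to fs − 19.25 kHz = 9.1 kHz.
Distinct values: {0.7 kHz, 3.4 kHz, 8.8 kHz, 9.1 kHz, 11.75 kHz} → 5.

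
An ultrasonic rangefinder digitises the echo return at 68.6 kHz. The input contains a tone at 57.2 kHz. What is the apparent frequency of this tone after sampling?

11.4 kHz

57.2 kHz > fs/2 = 34.3 kHz, folds to fs − 57.2 kHz = 11.4 kHz.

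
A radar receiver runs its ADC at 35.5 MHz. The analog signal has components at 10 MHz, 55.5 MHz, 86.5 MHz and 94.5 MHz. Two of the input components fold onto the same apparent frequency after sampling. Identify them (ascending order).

55.5 MHz, 86.5 MHz

fs/2 = 17.75 MHz.
10 MHz ≤ fs/2 = 17.75 MHz, passes unchanged.
55.5 MHz mod fs = 20 MHz.
20 MHz > fs/2 = 17.75 MHz, folds to fs − 20 MHz = 15.5 MHz.
86.5 MHz mod fs = 15.5 MHz.
15.5 MHz ≤ fs/2 = 17.75 MHz, appears at 15.5 MHz.
94.5 MHz mod fs = 23.5 MHz.
23.5 MHz > fs/2 = 17.75 MHz, folds to fs − 23.5 MHz = 12 MHz.
55.5 MHz and 86.5 MHz both map to 15.5 MHz.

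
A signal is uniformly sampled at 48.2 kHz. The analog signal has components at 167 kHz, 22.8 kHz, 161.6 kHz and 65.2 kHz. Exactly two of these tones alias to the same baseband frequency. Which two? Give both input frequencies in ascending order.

fs/2 = 24.1 kHz.
167 kHz mod fs = 22.4 kHz.
22.4 kHz ≤ fs/2 = 24.1 kHz, appears at 22.4 kHz.
22.8 kHz ≤ fs/2 = 24.1 kHz, passes unchanged.
161.6 kHz mod fs = 17 kHz.
17 kHz ≤ fs/2 = 24.1 kHz, appears at 17 kHz.
65.2 kHz mod fs = 17 kHz.
17 kHz ≤ fs/2 = 24.1 kHz, appears at 17 kHz.
65.2 kHz and 161.6 kHz both map to 17 kHz.

65.2 kHz, 161.6 kHz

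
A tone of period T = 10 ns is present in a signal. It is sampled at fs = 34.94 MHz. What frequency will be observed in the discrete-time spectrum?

4.82 MHz

T = 10 ns → f = 1/T = 100 MHz.
100 MHz mod fs = 30.12 MHz.
30.12 MHz > fs/2 = 17.47 MHz, folds to fs − 30.12 MHz = 4.82 MHz.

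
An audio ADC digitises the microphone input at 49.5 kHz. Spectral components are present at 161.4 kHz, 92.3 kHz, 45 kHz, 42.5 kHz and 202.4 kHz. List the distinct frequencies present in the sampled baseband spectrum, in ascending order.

4.4 kHz, 4.5 kHz, 6.7 kHz, 7 kHz, 12.9 kHz

fs/2 = 24.75 kHz.
161.4 kHz mod fs = 12.9 kHz.
12.9 kHz ≤ fs/2 = 24.75 kHz, appears at 12.9 kHz.
92.3 kHz mod fs = 42.8 kHz.
42.8 kHz > fs/2 = 24.75 kHz, folds to fs − 42.8 kHz = 6.7 kHz.
45 kHz > fs/2 = 24.75 kHz, folds to fs − 45 kHz = 4.5 kHz.
42.5 kHz > fs/2 = 24.75 kHz, folds to fs − 42.5 kHz = 7 kHz.
202.4 kHz mod fs = 4.4 kHz.
4.4 kHz ≤ fs/2 = 24.75 kHz, appears at 4.4 kHz.
Distinct values: {4.4 kHz, 4.5 kHz, 6.7 kHz, 7 kHz, 12.9 kHz}.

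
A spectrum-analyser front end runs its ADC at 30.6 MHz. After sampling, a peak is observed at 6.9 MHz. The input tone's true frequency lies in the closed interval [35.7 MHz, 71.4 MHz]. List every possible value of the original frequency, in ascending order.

Frequencies that alias to 6.9 MHz are k·fs ± 6.9 MHz for integer k ≥ 0.
k=0: 6.9 MHz.
k=1: 23.7 MHz, 37.5 MHz.
k=2: 54.3 MHz, 68.1 MHz.
k=3: 84.9 MHz, 98.7 MHz.
Within [35.7 MHz, 71.4 MHz]: 37.5 MHz, 54.3 MHz, 68.1 MHz.

37.5 MHz, 54.3 MHz, 68.1 MHz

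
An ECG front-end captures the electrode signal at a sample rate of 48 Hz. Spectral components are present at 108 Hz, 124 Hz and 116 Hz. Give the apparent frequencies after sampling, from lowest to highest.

fs/2 = 24 Hz.
108 Hz mod fs = 12 Hz.
12 Hz ≤ fs/2 = 24 Hz, appears at 12 Hz.
124 Hz mod fs = 28 Hz.
28 Hz > fs/2 = 24 Hz, folds to fs − 28 Hz = 20 Hz.
116 Hz mod fs = 20 Hz.
20 Hz ≤ fs/2 = 24 Hz, appears at 20 Hz.
Distinct values: {12 Hz, 20 Hz}.

12 Hz, 20 Hz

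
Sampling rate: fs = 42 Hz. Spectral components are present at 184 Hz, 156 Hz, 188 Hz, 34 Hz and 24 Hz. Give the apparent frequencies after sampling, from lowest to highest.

fs/2 = 21 Hz.
184 Hz mod fs = 16 Hz.
16 Hz ≤ fs/2 = 21 Hz, appears at 16 Hz.
156 Hz mod fs = 30 Hz.
30 Hz > fs/2 = 21 Hz, folds to fs − 30 Hz = 12 Hz.
188 Hz mod fs = 20 Hz.
20 Hz ≤ fs/2 = 21 Hz, appears at 20 Hz.
34 Hz > fs/2 = 21 Hz, folds to fs − 34 Hz = 8 Hz.
24 Hz > fs/2 = 21 Hz, folds to fs − 24 Hz = 18 Hz.
Distinct values: {8 Hz, 12 Hz, 16 Hz, 18 Hz, 20 Hz}.

8 Hz, 12 Hz, 16 Hz, 18 Hz, 20 Hz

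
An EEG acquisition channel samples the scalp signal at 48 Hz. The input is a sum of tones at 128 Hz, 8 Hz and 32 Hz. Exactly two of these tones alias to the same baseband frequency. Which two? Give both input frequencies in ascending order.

fs/2 = 24 Hz.
128 Hz mod fs = 32 Hz.
32 Hz > fs/2 = 24 Hz, folds to fs − 32 Hz = 16 Hz.
8 Hz ≤ fs/2 = 24 Hz, passes unchanged.
32 Hz > fs/2 = 24 Hz, folds to fs − 32 Hz = 16 Hz.
32 Hz and 128 Hz both map to 16 Hz.

32 Hz, 128 Hz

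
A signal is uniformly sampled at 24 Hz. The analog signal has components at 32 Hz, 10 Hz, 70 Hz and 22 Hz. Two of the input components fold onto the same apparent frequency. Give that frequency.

2 Hz

fs/2 = 12 Hz.
32 Hz mod fs = 8 Hz.
8 Hz ≤ fs/2 = 12 Hz, appears at 8 Hz.
10 Hz ≤ fs/2 = 12 Hz, passes unchanged.
70 Hz mod fs = 22 Hz.
22 Hz > fs/2 = 12 Hz, folds to fs − 22 Hz = 2 Hz.
22 Hz > fs/2 = 12 Hz, folds to fs − 22 Hz = 2 Hz.
22 Hz and 70 Hz both map to 2 Hz.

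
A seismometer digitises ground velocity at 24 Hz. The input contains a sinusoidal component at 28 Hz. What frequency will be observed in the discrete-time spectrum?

28 Hz mod fs = 4 Hz.
4 Hz ≤ fs/2 = 12 Hz, appears at 4 Hz.

4 Hz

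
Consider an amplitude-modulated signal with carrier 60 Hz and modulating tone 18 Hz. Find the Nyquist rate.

AM sidebands sit at fc ± fm = 42 Hz and 78 Hz.
Highest-frequency component: 78 Hz.
Nyquist rate = 2 × 78 Hz = 156 Hz.

156 Hz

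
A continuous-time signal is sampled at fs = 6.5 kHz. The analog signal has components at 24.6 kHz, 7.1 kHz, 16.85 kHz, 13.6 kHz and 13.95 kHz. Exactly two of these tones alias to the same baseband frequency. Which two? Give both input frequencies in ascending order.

fs/2 = 3.25 kHz.
24.6 kHz mod fs = 5.1 kHz.
5.1 kHz > fs/2 = 3.25 kHz, folds to fs − 5.1 kHz = 1.4 kHz.
7.1 kHz mod fs = 0.6 kHz.
0.6 kHz ≤ fs/2 = 3.25 kHz, appears at 0.6 kHz.
16.85 kHz mod fs = 3.85 kHz.
3.85 kHz > fs/2 = 3.25 kHz, folds to fs − 3.85 kHz = 2.65 kHz.
13.6 kHz mod fs = 0.6 kHz.
0.6 kHz ≤ fs/2 = 3.25 kHz, appears at 0.6 kHz.
13.95 kHz mod fs = 0.95 kHz.
0.95 kHz ≤ fs/2 = 3.25 kHz, appears at 0.95 kHz.
7.1 kHz and 13.6 kHz both map to 0.6 kHz.

7.1 kHz, 13.6 kHz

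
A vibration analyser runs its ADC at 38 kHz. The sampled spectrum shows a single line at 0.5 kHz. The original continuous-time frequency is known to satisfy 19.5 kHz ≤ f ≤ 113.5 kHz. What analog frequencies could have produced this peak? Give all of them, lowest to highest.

37.5 kHz, 38.5 kHz, 75.5 kHz, 76.5 kHz, 113.5 kHz

Frequencies that alias to 0.5 kHz are k·fs ± 0.5 kHz for integer k ≥ 0.
k=0: 0.5 kHz.
k=1: 37.5 kHz, 38.5 kHz.
k=2: 75.5 kHz, 76.5 kHz.
k=3: 113.5 kHz, 114.5 kHz.
k=4: 151.5 kHz, 152.5 kHz.
Within [19.5 kHz, 113.5 kHz]: 37.5 kHz, 38.5 kHz, 75.5 kHz, 76.5 kHz, 113.5 kHz.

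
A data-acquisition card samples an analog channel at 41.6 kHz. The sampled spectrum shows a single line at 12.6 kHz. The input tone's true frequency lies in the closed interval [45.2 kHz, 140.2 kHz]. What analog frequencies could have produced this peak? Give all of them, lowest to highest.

Frequencies that alias to 12.6 kHz are k·fs ± 12.6 kHz for integer k ≥ 0.
k=0: 12.6 kHz.
k=1: 29 kHz, 54.2 kHz.
k=2: 70.6 kHz, 95.8 kHz.
k=3: 112.2 kHz, 137.4 kHz.
k=4: 153.8 kHz, 179 kHz.
Within [45.2 kHz, 140.2 kHz]: 54.2 kHz, 70.6 kHz, 95.8 kHz, 112.2 kHz, 137.4 kHz.

54.2 kHz, 70.6 kHz, 95.8 kHz, 112.2 kHz, 137.4 kHz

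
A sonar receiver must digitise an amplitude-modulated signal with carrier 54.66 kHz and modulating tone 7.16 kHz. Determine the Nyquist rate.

123.64 kHz

AM sidebands sit at fc ± fm = 47.5 kHz and 61.82 kHz.
Highest-frequency component: 61.82 kHz.
Nyquist rate = 2 × 61.82 kHz = 123.64 kHz.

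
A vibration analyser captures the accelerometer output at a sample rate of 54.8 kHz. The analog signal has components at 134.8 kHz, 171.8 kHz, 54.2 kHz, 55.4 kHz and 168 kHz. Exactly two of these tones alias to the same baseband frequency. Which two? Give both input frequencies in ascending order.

fs/2 = 27.4 kHz.
134.8 kHz mod fs = 25.2 kHz.
25.2 kHz ≤ fs/2 = 27.4 kHz, appears at 25.2 kHz.
171.8 kHz mod fs = 7.4 kHz.
7.4 kHz ≤ fs/2 = 27.4 kHz, appears at 7.4 kHz.
54.2 kHz > fs/2 = 27.4 kHz, folds to fs − 54.2 kHz = 0.6 kHz.
55.4 kHz mod fs = 0.6 kHz.
0.6 kHz ≤ fs/2 = 27.4 kHz, appears at 0.6 kHz.
168 kHz mod fs = 3.6 kHz.
3.6 kHz ≤ fs/2 = 27.4 kHz, appears at 3.6 kHz.
54.2 kHz and 55.4 kHz both map to 0.6 kHz.

54.2 kHz, 55.4 kHz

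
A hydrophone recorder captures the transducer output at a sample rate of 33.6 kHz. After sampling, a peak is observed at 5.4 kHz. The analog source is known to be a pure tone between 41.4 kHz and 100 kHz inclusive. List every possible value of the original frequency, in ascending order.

61.8 kHz, 72.6 kHz, 95.4 kHz

Frequencies that alias to 5.4 kHz are k·fs ± 5.4 kHz for integer k ≥ 0.
k=0: 5.4 kHz.
k=1: 28.2 kHz, 39 kHz.
k=2: 61.8 kHz, 72.6 kHz.
k=3: 95.4 kHz, 106.2 kHz.
k=4: 129 kHz, 139.8 kHz.
Within [41.4 kHz, 100 kHz]: 61.8 kHz, 72.6 kHz, 95.4 kHz.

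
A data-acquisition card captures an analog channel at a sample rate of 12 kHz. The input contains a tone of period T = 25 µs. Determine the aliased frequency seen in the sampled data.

T = 25 µs → f = 1/T = 40 kHz.
40 kHz mod fs = 4 kHz.
4 kHz ≤ fs/2 = 6 kHz, appears at 4 kHz.

4 kHz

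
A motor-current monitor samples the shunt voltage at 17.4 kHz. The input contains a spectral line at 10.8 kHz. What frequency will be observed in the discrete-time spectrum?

6.6 kHz

10.8 kHz > fs/2 = 8.7 kHz, folds to fs − 10.8 kHz = 6.6 kHz.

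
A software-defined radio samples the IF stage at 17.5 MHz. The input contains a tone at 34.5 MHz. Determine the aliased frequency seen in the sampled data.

34.5 MHz mod fs = 17 MHz.
17 MHz > fs/2 = 8.75 MHz, folds to fs − 17 MHz = 0.5 MHz.

0.5 MHz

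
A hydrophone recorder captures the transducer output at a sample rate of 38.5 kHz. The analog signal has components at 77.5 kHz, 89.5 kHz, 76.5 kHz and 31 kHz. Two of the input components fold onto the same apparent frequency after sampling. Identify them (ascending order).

76.5 kHz, 77.5 kHz

fs/2 = 19.25 kHz.
77.5 kHz mod fs = 0.5 kHz.
0.5 kHz ≤ fs/2 = 19.25 kHz, appears at 0.5 kHz.
89.5 kHz mod fs = 12.5 kHz.
12.5 kHz ≤ fs/2 = 19.25 kHz, appears at 12.5 kHz.
76.5 kHz mod fs = 38 kHz.
38 kHz > fs/2 = 19.25 kHz, folds to fs − 38 kHz = 0.5 kHz.
31 kHz > fs/2 = 19.25 kHz, folds to fs − 31 kHz = 7.5 kHz.
76.5 kHz and 77.5 kHz both map to 0.5 kHz.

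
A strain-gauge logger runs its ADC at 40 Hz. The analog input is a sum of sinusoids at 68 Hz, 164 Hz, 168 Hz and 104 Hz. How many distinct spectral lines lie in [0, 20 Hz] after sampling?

fs/2 = 20 Hz.
68 Hz mod fs = 28 Hz.
28 Hz > fs/2 = 20 Hz, folds to fs − 28 Hz = 12 Hz.
164 Hz mod fs = 4 Hz.
4 Hz ≤ fs/2 = 20 Hz, appears at 4 Hz.
168 Hz mod fs = 8 Hz.
8 Hz ≤ fs/2 = 20 Hz, appears at 8 Hz.
104 Hz mod fs = 24 Hz.
24 Hz > fs/2 = 20 Hz, folds to fs − 24 Hz = 16 Hz.
Distinct values: {4 Hz, 8 Hz, 12 Hz, 16 Hz} → 4.

4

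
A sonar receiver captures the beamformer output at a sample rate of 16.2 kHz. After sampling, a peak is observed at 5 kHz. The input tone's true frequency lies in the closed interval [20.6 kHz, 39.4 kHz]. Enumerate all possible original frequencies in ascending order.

Frequencies that alias to 5 kHz are k·fs ± 5 kHz for integer k ≥ 0.
k=0: 5 kHz.
k=1: 11.2 kHz, 21.2 kHz.
k=2: 27.4 kHz, 37.4 kHz.
k=3: 43.6 kHz, 53.6 kHz.
Within [20.6 kHz, 39.4 kHz]: 21.2 kHz, 27.4 kHz, 37.4 kHz.

21.2 kHz, 27.4 kHz, 37.4 kHz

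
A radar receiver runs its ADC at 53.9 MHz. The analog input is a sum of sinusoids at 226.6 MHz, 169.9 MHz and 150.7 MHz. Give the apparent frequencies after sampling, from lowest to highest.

8.2 MHz, 11 MHz

fs/2 = 26.95 MHz.
226.6 MHz mod fs = 11 MHz.
11 MHz ≤ fs/2 = 26.95 MHz, appears at 11 MHz.
169.9 MHz mod fs = 8.2 MHz.
8.2 MHz ≤ fs/2 = 26.95 MHz, appears at 8.2 MHz.
150.7 MHz mod fs = 42.9 MHz.
42.9 MHz > fs/2 = 26.95 MHz, folds to fs − 42.9 MHz = 11 MHz.
Distinct values: {8.2 MHz, 11 MHz}.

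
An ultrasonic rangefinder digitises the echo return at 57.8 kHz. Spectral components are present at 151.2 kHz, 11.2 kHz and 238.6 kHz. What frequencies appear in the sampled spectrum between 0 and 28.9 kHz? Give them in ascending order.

7.4 kHz, 11.2 kHz, 22.2 kHz

fs/2 = 28.9 kHz.
151.2 kHz mod fs = 35.6 kHz.
35.6 kHz > fs/2 = 28.9 kHz, folds to fs − 35.6 kHz = 22.2 kHz.
11.2 kHz ≤ fs/2 = 28.9 kHz, passes unchanged.
238.6 kHz mod fs = 7.4 kHz.
7.4 kHz ≤ fs/2 = 28.9 kHz, appears at 7.4 kHz.
Distinct values: {7.4 kHz, 11.2 kHz, 22.2 kHz}.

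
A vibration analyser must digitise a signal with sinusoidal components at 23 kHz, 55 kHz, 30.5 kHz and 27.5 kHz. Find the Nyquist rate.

Highest-frequency component: 55 kHz.
Nyquist rate = 2 × 55 kHz = 110 kHz.

110 kHz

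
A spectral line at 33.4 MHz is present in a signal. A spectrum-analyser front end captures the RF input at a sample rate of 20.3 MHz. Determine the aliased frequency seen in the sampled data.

33.4 MHz mod fs = 13.1 MHz.
13.1 MHz > fs/2 = 10.15 MHz, folds to fs − 13.1 MHz = 7.2 MHz.

7.2 MHz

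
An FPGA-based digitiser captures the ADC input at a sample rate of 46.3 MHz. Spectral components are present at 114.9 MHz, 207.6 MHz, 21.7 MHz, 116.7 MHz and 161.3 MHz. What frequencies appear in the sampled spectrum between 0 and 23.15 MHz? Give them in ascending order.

21.7 MHz, 22.2 MHz, 22.3 MHz, 22.4 MHz

fs/2 = 23.15 MHz.
114.9 MHz mod fs = 22.3 MHz.
22.3 MHz ≤ fs/2 = 23.15 MHz, appears at 22.3 MHz.
207.6 MHz mod fs = 22.4 MHz.
22.4 MHz ≤ fs/2 = 23.15 MHz, appears at 22.4 MHz.
21.7 MHz ≤ fs/2 = 23.15 MHz, passes unchanged.
116.7 MHz mod fs = 24.1 MHz.
24.1 MHz > fs/2 = 23.15 MHz, folds to fs − 24.1 MHz = 22.2 MHz.
161.3 MHz mod fs = 22.4 MHz.
22.4 MHz ≤ fs/2 = 23.15 MHz, appears at 22.4 MHz.
Distinct values: {21.7 MHz, 22.2 MHz, 22.3 MHz, 22.4 MHz}.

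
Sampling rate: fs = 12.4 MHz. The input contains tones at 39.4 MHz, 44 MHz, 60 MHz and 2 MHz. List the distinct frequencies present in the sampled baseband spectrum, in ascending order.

fs/2 = 6.2 MHz.
39.4 MHz mod fs = 2.2 MHz.
2.2 MHz ≤ fs/2 = 6.2 MHz, appears at 2.2 MHz.
44 MHz mod fs = 6.8 MHz.
6.8 MHz > fs/2 = 6.2 MHz, folds to fs − 6.8 MHz = 5.6 MHz.
60 MHz mod fs = 10.4 MHz.
10.4 MHz > fs/2 = 6.2 MHz, folds to fs − 10.4 MHz = 2 MHz.
2 MHz ≤ fs/2 = 6.2 MHz, passes unchanged.
Distinct values: {2 MHz, 2.2 MHz, 5.6 MHz}.

2 MHz, 2.2 MHz, 5.6 MHz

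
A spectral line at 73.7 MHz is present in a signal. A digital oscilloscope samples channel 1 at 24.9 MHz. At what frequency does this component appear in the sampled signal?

73.7 MHz mod fs = 23.9 MHz.
23.9 MHz > fs/2 = 12.45 MHz, folds to fs − 23.9 MHz = 1 MHz.

1 MHz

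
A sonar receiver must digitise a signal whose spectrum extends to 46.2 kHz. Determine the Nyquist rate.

92.4 kHz

Nyquist rate = 2 × 46.2 kHz = 92.4 kHz.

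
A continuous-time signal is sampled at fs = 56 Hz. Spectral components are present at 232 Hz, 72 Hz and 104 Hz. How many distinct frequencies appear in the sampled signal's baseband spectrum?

fs/2 = 28 Hz.
232 Hz mod fs = 8 Hz.
8 Hz ≤ fs/2 = 28 Hz, appears at 8 Hz.
72 Hz mod fs = 16 Hz.
16 Hz ≤ fs/2 = 28 Hz, appears at 16 Hz.
104 Hz mod fs = 48 Hz.
48 Hz > fs/2 = 28 Hz, folds to fs − 48 Hz = 8 Hz.
Distinct values: {8 Hz, 16 Hz} → 2.

2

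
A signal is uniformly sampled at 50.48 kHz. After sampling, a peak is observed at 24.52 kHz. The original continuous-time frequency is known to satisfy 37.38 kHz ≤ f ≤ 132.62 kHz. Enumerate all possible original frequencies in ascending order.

Frequencies that alias to 24.52 kHz are k·fs ± 24.52 kHz for integer k ≥ 0.
k=0: 24.52 kHz.
k=1: 25.96 kHz, 75 kHz.
k=2: 76.44 kHz, 125.48 kHz.
k=3: 126.92 kHz, 175.96 kHz.
k=4: 177.4 kHz, 226.44 kHz.
Within [37.38 kHz, 132.62 kHz]: 75 kHz, 76.44 kHz, 125.48 kHz, 126.92 kHz.

75 kHz, 76.44 kHz, 125.48 kHz, 126.92 kHz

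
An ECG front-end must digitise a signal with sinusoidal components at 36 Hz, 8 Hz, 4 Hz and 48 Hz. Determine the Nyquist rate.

Highest-frequency component: 48 Hz.
Nyquist rate = 2 × 48 Hz = 96 Hz.

96 Hz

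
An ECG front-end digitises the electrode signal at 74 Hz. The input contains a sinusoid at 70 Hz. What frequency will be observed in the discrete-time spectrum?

70 Hz > fs/2 = 37 Hz, folds to fs − 70 Hz = 4 Hz.

4 Hz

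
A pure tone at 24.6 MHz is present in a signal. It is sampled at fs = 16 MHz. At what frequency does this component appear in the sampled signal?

24.6 MHz mod fs = 8.6 MHz.
8.6 MHz > fs/2 = 8 MHz, folds to fs − 8.6 MHz = 7.4 MHz.

7.4 MHz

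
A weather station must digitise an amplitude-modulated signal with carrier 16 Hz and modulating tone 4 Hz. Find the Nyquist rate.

AM sidebands sit at fc ± fm = 12 Hz and 20 Hz.
Highest-frequency component: 20 Hz.
Nyquist rate = 2 × 20 Hz = 40 Hz.

40 Hz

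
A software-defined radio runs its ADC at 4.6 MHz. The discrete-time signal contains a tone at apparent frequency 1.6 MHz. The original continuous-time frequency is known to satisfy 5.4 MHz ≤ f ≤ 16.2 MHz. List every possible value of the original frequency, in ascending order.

6.2 MHz, 7.6 MHz, 10.8 MHz, 12.2 MHz, 15.4 MHz

Frequencies that alias to 1.6 MHz are k·fs ± 1.6 MHz for integer k ≥ 0.
k=0: 1.6 MHz.
k=1: 3 MHz, 6.2 MHz.
k=2: 7.6 MHz, 10.8 MHz.
k=3: 12.2 MHz, 15.4 MHz.
k=4: 16.8 MHz, 20 MHz.
Within [5.4 MHz, 16.2 MHz]: 6.2 MHz, 7.6 MHz, 10.8 MHz, 12.2 MHz, 15.4 MHz.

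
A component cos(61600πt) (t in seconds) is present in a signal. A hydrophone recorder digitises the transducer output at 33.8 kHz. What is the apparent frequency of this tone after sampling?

ω = 61600π rad/s → f = ω/(2π) = 30800 Hz = 30.8 kHz.
30.8 kHz > fs/2 = 16.9 kHz, folds to fs − 30.8 kHz = 3 kHz.

3 kHz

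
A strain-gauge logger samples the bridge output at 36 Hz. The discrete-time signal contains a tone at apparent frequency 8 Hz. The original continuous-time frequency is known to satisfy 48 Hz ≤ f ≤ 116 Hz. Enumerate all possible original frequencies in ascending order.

64 Hz, 80 Hz, 100 Hz, 116 Hz

Frequencies that alias to 8 Hz are k·fs ± 8 Hz for integer k ≥ 0.
k=0: 8 Hz.
k=1: 28 Hz, 44 Hz.
k=2: 64 Hz, 80 Hz.
k=3: 100 Hz, 116 Hz.
k=4: 136 Hz, 152 Hz.
Within [48 Hz, 116 Hz]: 64 Hz, 80 Hz, 100 Hz, 116 Hz.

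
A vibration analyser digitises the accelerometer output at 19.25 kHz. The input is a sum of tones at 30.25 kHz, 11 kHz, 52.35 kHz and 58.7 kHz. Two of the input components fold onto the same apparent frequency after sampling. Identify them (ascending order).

11 kHz, 30.25 kHz

fs/2 = 9.625 kHz.
30.25 kHz mod fs = 11 kHz.
11 kHz > fs/2 = 9.625 kHz, folds to fs − 11 kHz = 8.25 kHz.
11 kHz > fs/2 = 9.625 kHz, folds to fs − 11 kHz = 8.25 kHz.
52.35 kHz mod fs = 13.85 kHz.
13.85 kHz > fs/2 = 9.625 kHz, folds to fs − 13.85 kHz = 5.4 kHz.
58.7 kHz mod fs = 0.95 kHz.
0.95 kHz ≤ fs/2 = 9.625 kHz, appears at 0.95 kHz.
11 kHz and 30.25 kHz both map to 8.25 kHz.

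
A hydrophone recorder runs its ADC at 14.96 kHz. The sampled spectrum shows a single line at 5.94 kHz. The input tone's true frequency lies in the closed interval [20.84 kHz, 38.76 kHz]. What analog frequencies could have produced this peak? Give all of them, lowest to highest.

20.9 kHz, 23.98 kHz, 35.86 kHz

Frequencies that alias to 5.94 kHz are k·fs ± 5.94 kHz for integer k ≥ 0.
k=0: 5.94 kHz.
k=1: 9.02 kHz, 20.9 kHz.
k=2: 23.98 kHz, 35.86 kHz.
k=3: 38.94 kHz, 50.82 kHz.
Within [20.84 kHz, 38.76 kHz]: 20.9 kHz, 23.98 kHz, 35.86 kHz.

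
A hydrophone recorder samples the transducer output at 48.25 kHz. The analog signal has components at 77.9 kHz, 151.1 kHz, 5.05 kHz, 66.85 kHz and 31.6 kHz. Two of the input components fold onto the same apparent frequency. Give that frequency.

18.6 kHz

fs/2 = 24.125 kHz.
77.9 kHz mod fs = 29.65 kHz.
29.65 kHz > fs/2 = 24.125 kHz, folds to fs − 29.65 kHz = 18.6 kHz.
151.1 kHz mod fs = 6.35 kHz.
6.35 kHz ≤ fs/2 = 24.125 kHz, appears at 6.35 kHz.
5.05 kHz ≤ fs/2 = 24.125 kHz, passes unchanged.
66.85 kHz mod fs = 18.6 kHz.
18.6 kHz ≤ fs/2 = 24.125 kHz, appears at 18.6 kHz.
31.6 kHz > fs/2 = 24.125 kHz, folds to fs − 31.6 kHz = 16.65 kHz.
66.85 kHz and 77.9 kHz both map to 18.6 kHz.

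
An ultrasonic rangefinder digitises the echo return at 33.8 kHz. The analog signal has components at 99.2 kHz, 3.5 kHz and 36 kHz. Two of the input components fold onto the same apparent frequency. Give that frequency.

2.2 kHz

fs/2 = 16.9 kHz.
99.2 kHz mod fs = 31.6 kHz.
31.6 kHz > fs/2 = 16.9 kHz, folds to fs − 31.6 kHz = 2.2 kHz.
3.5 kHz ≤ fs/2 = 16.9 kHz, passes unchanged.
36 kHz mod fs = 2.2 kHz.
2.2 kHz ≤ fs/2 = 16.9 kHz, appears at 2.2 kHz.
36 kHz and 99.2 kHz both map to 2.2 kHz.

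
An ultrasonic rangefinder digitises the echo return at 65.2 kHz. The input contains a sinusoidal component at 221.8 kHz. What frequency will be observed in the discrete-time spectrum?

221.8 kHz mod fs = 26.2 kHz.
26.2 kHz ≤ fs/2 = 32.6 kHz, appears at 26.2 kHz.

26.2 kHz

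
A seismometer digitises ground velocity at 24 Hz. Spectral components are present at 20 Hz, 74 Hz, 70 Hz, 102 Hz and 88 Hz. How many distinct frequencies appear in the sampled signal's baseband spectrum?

4

fs/2 = 12 Hz.
20 Hz > fs/2 = 12 Hz, folds to fs − 20 Hz = 4 Hz.
74 Hz mod fs = 2 Hz.
2 Hz ≤ fs/2 = 12 Hz, appears at 2 Hz.
70 Hz mod fs = 22 Hz.
22 Hz > fs/2 = 12 Hz, folds to fs − 22 Hz = 2 Hz.
102 Hz mod fs = 6 Hz.
6 Hz ≤ fs/2 = 12 Hz, appears at 6 Hz.
88 Hz mod fs = 16 Hz.
16 Hz > fs/2 = 12 Hz, folds to fs − 16 Hz = 8 Hz.
Distinct values: {2 Hz, 4 Hz, 6 Hz, 8 Hz} → 4.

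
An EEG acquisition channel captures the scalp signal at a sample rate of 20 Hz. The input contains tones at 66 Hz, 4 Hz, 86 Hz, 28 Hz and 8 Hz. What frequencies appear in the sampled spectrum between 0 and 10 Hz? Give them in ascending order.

fs/2 = 10 Hz.
66 Hz mod fs = 6 Hz.
6 Hz ≤ fs/2 = 10 Hz, appears at 6 Hz.
4 Hz ≤ fs/2 = 10 Hz, passes unchanged.
86 Hz mod fs = 6 Hz.
6 Hz ≤ fs/2 = 10 Hz, appears at 6 Hz.
28 Hz mod fs = 8 Hz.
8 Hz ≤ fs/2 = 10 Hz, appears at 8 Hz.
8 Hz ≤ fs/2 = 10 Hz, passes unchanged.
Distinct values: {4 Hz, 6 Hz, 8 Hz}.

4 Hz, 6 Hz, 8 Hz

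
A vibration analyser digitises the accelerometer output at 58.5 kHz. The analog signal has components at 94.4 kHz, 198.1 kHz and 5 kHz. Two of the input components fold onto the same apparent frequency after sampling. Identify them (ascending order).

fs/2 = 29.25 kHz.
94.4 kHz mod fs = 35.9 kHz.
35.9 kHz > fs/2 = 29.25 kHz, folds to fs − 35.9 kHz = 22.6 kHz.
198.1 kHz mod fs = 22.6 kHz.
22.6 kHz ≤ fs/2 = 29.25 kHz, appears at 22.6 kHz.
5 kHz ≤ fs/2 = 29.25 kHz, passes unchanged.
94.4 kHz and 198.1 kHz both map to 22.6 kHz.

94.4 kHz, 198.1 kHz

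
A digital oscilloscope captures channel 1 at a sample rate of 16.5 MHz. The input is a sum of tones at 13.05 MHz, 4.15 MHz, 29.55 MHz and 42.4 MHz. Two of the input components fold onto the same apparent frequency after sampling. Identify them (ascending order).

13.05 MHz, 29.55 MHz

fs/2 = 8.25 MHz.
13.05 MHz > fs/2 = 8.25 MHz, folds to fs − 13.05 MHz = 3.45 MHz.
4.15 MHz ≤ fs/2 = 8.25 MHz, passes unchanged.
29.55 MHz mod fs = 13.05 MHz.
13.05 MHz > fs/2 = 8.25 MHz, folds to fs − 13.05 MHz = 3.45 MHz.
42.4 MHz mod fs = 9.4 MHz.
9.4 MHz > fs/2 = 8.25 MHz, folds to fs − 9.4 MHz = 7.1 MHz.
13.05 MHz and 29.55 MHz both map to 3.45 MHz.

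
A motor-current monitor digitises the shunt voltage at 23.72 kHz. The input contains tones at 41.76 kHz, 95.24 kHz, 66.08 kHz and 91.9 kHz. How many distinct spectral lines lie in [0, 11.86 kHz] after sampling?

4

fs/2 = 11.86 kHz.
41.76 kHz mod fs = 18.04 kHz.
18.04 kHz > fs/2 = 11.86 kHz, folds to fs − 18.04 kHz = 5.68 kHz.
95.24 kHz mod fs = 0.36 kHz.
0.36 kHz ≤ fs/2 = 11.86 kHz, appears at 0.36 kHz.
66.08 kHz mod fs = 18.64 kHz.
18.64 kHz > fs/2 = 11.86 kHz, folds to fs − 18.64 kHz = 5.08 kHz.
91.9 kHz mod fs = 20.74 kHz.
20.74 kHz > fs/2 = 11.86 kHz, folds to fs − 20.74 kHz = 2.98 kHz.
Distinct values: {0.36 kHz, 2.98 kHz, 5.08 kHz, 5.68 kHz} → 4.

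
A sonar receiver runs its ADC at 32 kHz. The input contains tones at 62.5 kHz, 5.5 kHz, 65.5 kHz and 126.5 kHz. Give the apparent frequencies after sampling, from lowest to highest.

fs/2 = 16 kHz.
62.5 kHz mod fs = 30.5 kHz.
30.5 kHz > fs/2 = 16 kHz, folds to fs − 30.5 kHz = 1.5 kHz.
5.5 kHz ≤ fs/2 = 16 kHz, passes unchanged.
65.5 kHz mod fs = 1.5 kHz.
1.5 kHz ≤ fs/2 = 16 kHz, appears at 1.5 kHz.
126.5 kHz mod fs = 30.5 kHz.
30.5 kHz > fs/2 = 16 kHz, folds to fs − 30.5 kHz = 1.5 kHz.
Distinct values: {1.5 kHz, 5.5 kHz}.

1.5 kHz, 5.5 kHz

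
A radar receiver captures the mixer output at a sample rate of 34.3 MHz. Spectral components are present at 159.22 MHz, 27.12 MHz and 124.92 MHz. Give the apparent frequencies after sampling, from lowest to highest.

fs/2 = 17.15 MHz.
159.22 MHz mod fs = 22.02 MHz.
22.02 MHz > fs/2 = 17.15 MHz, folds to fs − 22.02 MHz = 12.28 MHz.
27.12 MHz > fs/2 = 17.15 MHz, folds to fs − 27.12 MHz = 7.18 MHz.
124.92 MHz mod fs = 22.02 MHz.
22.02 MHz > fs/2 = 17.15 MHz, folds to fs − 22.02 MHz = 12.28 MHz.
Distinct values: {7.18 MHz, 12.28 MHz}.

7.18 MHz, 12.28 MHz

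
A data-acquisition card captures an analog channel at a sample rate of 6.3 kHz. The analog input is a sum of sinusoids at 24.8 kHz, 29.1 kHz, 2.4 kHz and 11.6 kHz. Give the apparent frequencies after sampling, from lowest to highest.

fs/2 = 3.15 kHz.
24.8 kHz mod fs = 5.9 kHz.
5.9 kHz > fs/2 = 3.15 kHz, folds to fs − 5.9 kHz = 0.4 kHz.
29.1 kHz mod fs = 3.9 kHz.
3.9 kHz > fs/2 = 3.15 kHz, folds to fs − 3.9 kHz = 2.4 kHz.
2.4 kHz ≤ fs/2 = 3.15 kHz, passes unchanged.
11.6 kHz mod fs = 5.3 kHz.
5.3 kHz > fs/2 = 3.15 kHz, folds to fs − 5.3 kHz = 1 kHz.
Distinct values: {0.4 kHz, 1 kHz, 2.4 kHz}.

0.4 kHz, 1 kHz, 2.4 kHz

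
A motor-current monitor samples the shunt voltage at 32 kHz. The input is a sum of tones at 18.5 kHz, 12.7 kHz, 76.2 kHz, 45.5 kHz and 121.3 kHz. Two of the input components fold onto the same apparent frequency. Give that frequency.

13.5 kHz

fs/2 = 16 kHz.
18.5 kHz > fs/2 = 16 kHz, folds to fs − 18.5 kHz = 13.5 kHz.
12.7 kHz ≤ fs/2 = 16 kHz, passes unchanged.
76.2 kHz mod fs = 12.2 kHz.
12.2 kHz ≤ fs/2 = 16 kHz, appears at 12.2 kHz.
45.5 kHz mod fs = 13.5 kHz.
13.5 kHz ≤ fs/2 = 16 kHz, appears at 13.5 kHz.
121.3 kHz mod fs = 25.3 kHz.
25.3 kHz > fs/2 = 16 kHz, folds to fs − 25.3 kHz = 6.7 kHz.
18.5 kHz and 45.5 kHz both map to 13.5 kHz.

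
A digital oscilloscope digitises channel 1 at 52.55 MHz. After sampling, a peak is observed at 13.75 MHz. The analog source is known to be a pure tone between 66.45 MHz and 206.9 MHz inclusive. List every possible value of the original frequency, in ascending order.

91.35 MHz, 118.85 MHz, 143.9 MHz, 171.4 MHz, 196.45 MHz

Frequencies that alias to 13.75 MHz are k·fs ± 13.75 MHz for integer k ≥ 0.
k=0: 13.75 MHz.
k=1: 38.8 MHz, 66.3 MHz.
k=2: 91.35 MHz, 118.85 MHz.
k=3: 143.9 MHz, 171.4 MHz.
k=4: 196.45 MHz, 223.95 MHz.
k=5: 249 MHz, 276.5 MHz.
Within [66.45 MHz, 206.9 MHz]: 91.35 MHz, 118.85 MHz, 143.9 MHz, 171.4 MHz, 196.45 MHz.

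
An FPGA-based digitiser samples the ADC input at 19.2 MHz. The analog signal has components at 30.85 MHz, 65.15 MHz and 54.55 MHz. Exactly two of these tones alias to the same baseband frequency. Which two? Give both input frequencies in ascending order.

fs/2 = 9.6 MHz.
30.85 MHz mod fs = 11.65 MHz.
11.65 MHz > fs/2 = 9.6 MHz, folds to fs − 11.65 MHz = 7.55 MHz.
65.15 MHz mod fs = 7.55 MHz.
7.55 MHz ≤ fs/2 = 9.6 MHz, appears at 7.55 MHz.
54.55 MHz mod fs = 16.15 MHz.
16.15 MHz > fs/2 = 9.6 MHz, folds to fs − 16.15 MHz = 3.05 MHz.
30.85 MHz and 65.15 MHz both map to 7.55 MHz.

30.85 MHz, 65.15 MHz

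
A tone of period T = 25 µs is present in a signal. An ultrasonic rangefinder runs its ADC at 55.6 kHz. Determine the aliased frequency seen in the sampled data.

15.6 kHz

T = 25 µs → f = 1/T = 40 kHz.
40 kHz > fs/2 = 27.8 kHz, folds to fs − 40 kHz = 15.6 kHz.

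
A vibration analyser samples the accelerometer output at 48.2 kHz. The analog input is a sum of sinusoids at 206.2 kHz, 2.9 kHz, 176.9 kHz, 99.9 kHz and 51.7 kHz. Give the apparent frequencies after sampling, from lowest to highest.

fs/2 = 24.1 kHz.
206.2 kHz mod fs = 13.4 kHz.
13.4 kHz ≤ fs/2 = 24.1 kHz, appears at 13.4 kHz.
2.9 kHz ≤ fs/2 = 24.1 kHz, passes unchanged.
176.9 kHz mod fs = 32.3 kHz.
32.3 kHz > fs/2 = 24.1 kHz, folds to fs − 32.3 kHz = 15.9 kHz.
99.9 kHz mod fs = 3.5 kHz.
3.5 kHz ≤ fs/2 = 24.1 kHz, appears at 3.5 kHz.
51.7 kHz mod fs = 3.5 kHz.
3.5 kHz ≤ fs/2 = 24.1 kHz, appears at 3.5 kHz.
Distinct values: {2.9 kHz, 3.5 kHz, 13.4 kHz, 15.9 kHz}.

2.9 kHz, 3.5 kHz, 13.4 kHz, 15.9 kHz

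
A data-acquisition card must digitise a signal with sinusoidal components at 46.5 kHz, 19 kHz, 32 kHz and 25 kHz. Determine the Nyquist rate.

93 kHz

Highest-frequency component: 46.5 kHz.
Nyquist rate = 2 × 46.5 kHz = 93 kHz.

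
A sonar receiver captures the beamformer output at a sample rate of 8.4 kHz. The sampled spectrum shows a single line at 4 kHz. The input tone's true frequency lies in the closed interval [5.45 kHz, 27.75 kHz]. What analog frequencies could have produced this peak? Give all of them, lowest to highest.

Frequencies that alias to 4 kHz are k·fs ± 4 kHz for integer k ≥ 0.
k=0: 4 kHz.
k=1: 4.4 kHz, 12.4 kHz.
k=2: 12.8 kHz, 20.8 kHz.
k=3: 21.2 kHz, 29.2 kHz.
k=4: 29.6 kHz, 37.6 kHz.
Within [5.45 kHz, 27.75 kHz]: 12.4 kHz, 12.8 kHz, 20.8 kHz, 21.2 kHz.

12.4 kHz, 12.8 kHz, 20.8 kHz, 21.2 kHz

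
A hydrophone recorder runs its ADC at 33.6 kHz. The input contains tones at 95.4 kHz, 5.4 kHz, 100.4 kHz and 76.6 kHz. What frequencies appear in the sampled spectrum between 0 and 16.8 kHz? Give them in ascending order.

fs/2 = 16.8 kHz.
95.4 kHz mod fs = 28.2 kHz.
28.2 kHz > fs/2 = 16.8 kHz, folds to fs − 28.2 kHz = 5.4 kHz.
5.4 kHz ≤ fs/2 = 16.8 kHz, passes unchanged.
100.4 kHz mod fs = 33.2 kHz.
33.2 kHz > fs/2 = 16.8 kHz, folds to fs − 33.2 kHz = 0.4 kHz.
76.6 kHz mod fs = 9.4 kHz.
9.4 kHz ≤ fs/2 = 16.8 kHz, appears at 9.4 kHz.
Distinct values: {0.4 kHz, 5.4 kHz, 9.4 kHz}.

0.4 kHz, 5.4 kHz, 9.4 kHz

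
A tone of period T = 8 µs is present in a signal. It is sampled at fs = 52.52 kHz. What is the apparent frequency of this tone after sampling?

T = 8 µs → f = 1/T = 125 kHz.
125 kHz mod fs = 19.96 kHz.
19.96 kHz ≤ fs/2 = 26.26 kHz, appears at 19.96 kHz.

19.96 kHz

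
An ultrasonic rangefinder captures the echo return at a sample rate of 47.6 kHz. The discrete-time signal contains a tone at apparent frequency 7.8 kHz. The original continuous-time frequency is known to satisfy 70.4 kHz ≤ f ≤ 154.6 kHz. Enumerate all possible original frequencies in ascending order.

Frequencies that alias to 7.8 kHz are k·fs ± 7.8 kHz for integer k ≥ 0.
k=0: 7.8 kHz.
k=1: 39.8 kHz, 55.4 kHz.
k=2: 87.4 kHz, 103 kHz.
k=3: 135 kHz, 150.6 kHz.
k=4: 182.6 kHz, 198.2 kHz.
Within [70.4 kHz, 154.6 kHz]: 87.4 kHz, 103 kHz, 135 kHz, 150.6 kHz.

87.4 kHz, 103 kHz, 135 kHz, 150.6 kHz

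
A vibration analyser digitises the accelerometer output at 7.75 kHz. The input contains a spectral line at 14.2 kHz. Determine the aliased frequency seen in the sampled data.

14.2 kHz mod fs = 6.45 kHz.
6.45 kHz > fs/2 = 3.875 kHz, folds to fs − 6.45 kHz = 1.3 kHz.

1.3 kHz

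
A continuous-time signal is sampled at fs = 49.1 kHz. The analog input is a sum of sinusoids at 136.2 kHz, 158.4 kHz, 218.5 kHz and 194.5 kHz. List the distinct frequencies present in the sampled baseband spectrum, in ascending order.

1.9 kHz, 11.1 kHz, 22.1 kHz

fs/2 = 24.55 kHz.
136.2 kHz mod fs = 38 kHz.
38 kHz > fs/2 = 24.55 kHz, folds to fs − 38 kHz = 11.1 kHz.
158.4 kHz mod fs = 11.1 kHz.
11.1 kHz ≤ fs/2 = 24.55 kHz, appears at 11.1 kHz.
218.5 kHz mod fs = 22.1 kHz.
22.1 kHz ≤ fs/2 = 24.55 kHz, appears at 22.1 kHz.
194.5 kHz mod fs = 47.2 kHz.
47.2 kHz > fs/2 = 24.55 kHz, folds to fs − 47.2 kHz = 1.9 kHz.
Distinct values: {1.9 kHz, 11.1 kHz, 22.1 kHz}.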